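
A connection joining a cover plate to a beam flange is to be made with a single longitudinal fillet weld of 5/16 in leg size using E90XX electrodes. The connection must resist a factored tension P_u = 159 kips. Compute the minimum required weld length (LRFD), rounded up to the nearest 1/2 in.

E90XX → F_EXX = 90 ksi.
Throat t_e = 0.707 × 0.3125 = 0.2209 in.
φr_n = 0.75 × 0.6 × 90 × 0.2209 = 8.948 kips/in.
L_req = P_u / φr_n = 159 / 8.948 = 17.77 in total.
Round up → use L = 18 in.

L = 18 in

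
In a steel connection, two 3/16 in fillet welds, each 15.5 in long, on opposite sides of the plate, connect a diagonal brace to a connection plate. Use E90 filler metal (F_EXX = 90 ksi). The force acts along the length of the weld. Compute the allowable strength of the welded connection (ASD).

R_n/Ω ≈ 111 kip

Effective throat t_e = 0.707 × 0.1875 = 0.1326 in.
Total length L = 31 in; A_we = 0.1326 × 31 = 4.109 in².
F_nw = 0.6 F_EXX = 0.6 × 90 = 54 ksi.
R_n = 54 × 4.109 = 221.9 kip; R_n/Ω = 221.9/2.0 = 111 kip.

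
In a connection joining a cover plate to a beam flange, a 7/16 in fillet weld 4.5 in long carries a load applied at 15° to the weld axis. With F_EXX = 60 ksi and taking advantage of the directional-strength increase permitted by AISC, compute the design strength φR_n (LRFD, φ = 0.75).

t_e = 0.707 × 0.4375 = 0.3093 in; A_we = 0.3093 × 4.5 = 1.392 in².
Directional factor: 1.0 + 0.5 sin^1.5(15°) = 1.066.
F_nw = 0.6 × 60 × 1.066 = 38.37 ksi.
φR_n = 0.75 × 38.37 × 1.392 = 40.06 kip.

φR_n ≈ 40.1 kip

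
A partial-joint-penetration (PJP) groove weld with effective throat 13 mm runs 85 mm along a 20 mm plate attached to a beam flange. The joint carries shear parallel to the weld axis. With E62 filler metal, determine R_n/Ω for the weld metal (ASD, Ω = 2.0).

E62XX → F_EXX = 620 MPa.
Effective throat (given) t_e = 13 mm.
A_we = 13 × 85 = 1105 mm².
F_nw = 0.6 F_EXX = 372 MPa.
R_n/Ω = (372 × 1105) / 2.0 × 10⁻³ = 205.5 kN.

R_n/Ω ≈ 206 kN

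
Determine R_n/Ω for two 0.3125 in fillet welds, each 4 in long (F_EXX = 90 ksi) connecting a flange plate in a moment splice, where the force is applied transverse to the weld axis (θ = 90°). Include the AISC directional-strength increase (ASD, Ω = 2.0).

t_e = 0.707 × 0.3125 = 0.2209 in; A_we = 0.2209 × 8 = 1.767 in².
Directional factor: 1.0 + 0.5 sin^1.5(90°) = 1.5.
F_nw = 0.6 × 90 × 1.5 = 81 ksi.
R_n/Ω = (81 × 1.767) / 2.0 = 71.58 kips.

R_n/Ω ≈ 71.6 kips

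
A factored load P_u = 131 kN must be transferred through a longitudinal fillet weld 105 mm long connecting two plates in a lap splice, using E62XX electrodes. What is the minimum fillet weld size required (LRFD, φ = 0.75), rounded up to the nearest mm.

w = 7 mm

E62XX → F_EXX = 620 MPa.
Total weld length L = 105 mm.
Required throat t_e = P_u / (φ × 0.6 F_EXX × L) = 131 / (0.75 × 0.6 × 620 × 105 × 10⁻³) = 4.472 mm.
Required leg w = t_e / 0.707 = 6.325 mm → use 7 mm.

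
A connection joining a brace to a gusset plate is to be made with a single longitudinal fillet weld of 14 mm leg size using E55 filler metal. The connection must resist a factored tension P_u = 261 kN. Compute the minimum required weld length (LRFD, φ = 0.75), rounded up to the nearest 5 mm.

L = 110 mm

E55XX → F_EXX = 550 MPa.
Throat t_e = 0.707 × 14 = 9.898 mm.
φr_n = 0.75 × 0.6 × 550 × 9.898 × 10⁻³ = 2.45 kN/mm.
L_req = P_u / φr_n = 261 / 2.45 = 106.5 mm total.
Round up → use L = 110 mm.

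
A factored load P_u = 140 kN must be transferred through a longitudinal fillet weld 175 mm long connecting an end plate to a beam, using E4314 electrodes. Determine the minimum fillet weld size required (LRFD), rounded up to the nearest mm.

E43XX → F_EXX = 430 MPa.
Total weld length L = 175 mm.
Required throat t_e = P_u / (φ × 0.6 F_EXX × L) = 140 / (0.75 × 0.6 × 430 × 175 × 10⁻³) = 4.134 mm.
Required leg w = t_e / 0.707 = 5.848 mm → use 6 mm.

w = 6 mm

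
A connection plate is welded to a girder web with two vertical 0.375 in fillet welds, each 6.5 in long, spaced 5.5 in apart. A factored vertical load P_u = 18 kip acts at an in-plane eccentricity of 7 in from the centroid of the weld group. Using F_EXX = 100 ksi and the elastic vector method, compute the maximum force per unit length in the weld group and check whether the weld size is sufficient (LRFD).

f_max ≈ 4.74 kip/in; adequate

Total weld length L_w = 13 in. Treat welds as unit-width lines.
Polar moment about centroid: J = 2[d³/12 + d(b/2)²] = 2[6.5³/12 + 6.5×2.75²] = 144.1 in³.
Direct shear f_v = P/L_w = 18 / 13 = 1.385 kip/in (vertical).
Torsion M = P·e = 18 × 7 = 126 kip·in.
Critical point at (x, y) = (2.75, 3.25) from centroid. f_tx = M·y/J = 2.842 kip/in; f_ty = M·x/J = 2.405 kip/in.
Resultant f_max = √[f_tx² + (f_v + f_ty)²] = √[2.842² + (1.385 + 2.405)²] = 4.737 kip/in.
Capacity per unit length: φr_n = 0.75 × 0.6 × 100 × (0.707 × 0.375) = 11.93 kip/in.
4.737 ≤ 11.93 → adequate.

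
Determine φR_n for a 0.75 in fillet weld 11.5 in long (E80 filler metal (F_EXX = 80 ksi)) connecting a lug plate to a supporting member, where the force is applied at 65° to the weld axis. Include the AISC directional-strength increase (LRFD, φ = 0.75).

φR_n ≈ 314 kip

t_e = 0.707 × 0.75 = 0.5302 in; A_we = 0.5302 × 11.5 = 6.098 in².
Directional factor: 1.0 + 0.5 sin^1.5(65°) = 1.431.
F_nw = 0.6 × 80 × 1.431 = 68.71 ksi.
φR_n = 0.75 × 68.71 × 6.098 = 314.2 kip.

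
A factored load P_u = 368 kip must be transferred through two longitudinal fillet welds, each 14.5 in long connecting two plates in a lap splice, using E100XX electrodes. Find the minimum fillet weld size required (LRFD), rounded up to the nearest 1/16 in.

w = 7/16 in

E100XX → F_EXX = 100 ksi.
Total weld length L = 29 in.
Required throat t_e = P_u / (φ × 0.6 F_EXX × L) = 368 / (0.75 × 0.6 × 100 × 29) = 0.282 in.
Required leg w = t_e / 0.707 = 0.3989 in → use 7/16 in.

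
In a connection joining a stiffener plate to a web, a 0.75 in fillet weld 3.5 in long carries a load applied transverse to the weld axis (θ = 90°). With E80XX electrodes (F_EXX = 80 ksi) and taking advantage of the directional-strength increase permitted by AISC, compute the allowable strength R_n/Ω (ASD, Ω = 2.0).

t_e = 0.707 × 0.75 = 0.5302 in; A_we = 0.5302 × 3.5 = 1.856 in².
Directional factor: 1.0 + 0.5 sin^1.5(90°) = 1.5.
F_nw = 0.6 × 80 × 1.5 = 72 ksi.
R_n/Ω = (72 × 1.856) / 2.0 = 66.81 kip.

R_n/Ω ≈ 66.8 kip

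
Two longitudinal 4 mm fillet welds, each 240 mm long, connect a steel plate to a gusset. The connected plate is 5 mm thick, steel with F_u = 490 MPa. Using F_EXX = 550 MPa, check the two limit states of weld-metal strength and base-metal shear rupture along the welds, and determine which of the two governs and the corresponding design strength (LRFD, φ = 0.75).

φR_n ≈ 336 kN (weld metal governs)

t_e = 0.707 × 4 = 2.828 mm; L = 480 mm.
Weld metal: φR_n = 0.75 × 0.6 × 550 × 2.828 × 480 × 10⁻³ = 336 kN.
Base metal (shear rupture): φR_n = 0.75 × 0.6 × 490 × 5 × 480 × 10⁻³ = 529.2 kN.
Governing: weld metal.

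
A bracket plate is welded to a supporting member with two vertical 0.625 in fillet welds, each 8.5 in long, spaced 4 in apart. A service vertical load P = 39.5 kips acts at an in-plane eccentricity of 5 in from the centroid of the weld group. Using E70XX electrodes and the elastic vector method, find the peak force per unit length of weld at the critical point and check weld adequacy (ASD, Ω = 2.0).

E70XX → F_EXX = 70 ksi.
Total weld length L_w = 17 in. Treat welds as unit-width lines.
Polar moment about centroid: J = 2[d³/12 + d(b/2)²] = 2[8.5³/12 + 8.5×2²] = 170.4 in³.
Direct shear f_v = P/L_w = 39.5 / 17 = 2.324 kip/in (vertical).
Torsion M = P·e = 39.5 × 5 = 197.5 kip·in.
Critical point at (x, y) = (2, 4.25) from centroid. f_tx = M·y/J = 4.927 kip/in; f_ty = M·x/J = 2.319 kip/in.
Resultant f_max = √[f_tx² + (f_v + f_ty)²] = √[4.927² + (2.324 + 2.319)²] = 6.77 kip/in.
Capacity per unit length: r_n/Ω = (1/2.0) × 0.6 × 70 × (0.707 × 0.625) = 9.279 kip/in.
6.77 ≤ 9.279 → adequate.

f_max ≈ 6.77 kip/in; adequate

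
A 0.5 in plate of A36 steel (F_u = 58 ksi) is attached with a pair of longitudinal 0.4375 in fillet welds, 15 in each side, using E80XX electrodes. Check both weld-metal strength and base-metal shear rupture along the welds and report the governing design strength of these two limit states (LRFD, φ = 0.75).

φR_n ≈ 334 kips (weld metal governs)

E80XX → F_EXX = 80 ksi.
t_e = 0.707 × 0.4375 = 0.3093 in; L = 30 in.
Weld metal: φR_n = 0.75 × 0.6 × 80 × 0.3093 × 30 = 334.1 kips.
Base metal (shear rupture): φR_n = 0.75 × 0.6 × 58 × 0.5 × 30 = 391.5 kips.
Governing: weld metal.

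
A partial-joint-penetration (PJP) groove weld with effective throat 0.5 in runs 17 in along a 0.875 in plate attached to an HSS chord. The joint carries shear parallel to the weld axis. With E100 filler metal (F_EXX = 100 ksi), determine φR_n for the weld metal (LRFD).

φR_n ≈ 382 kips

Effective throat (given) t_e = 0.5 in.
A_we = 0.5 × 17 = 8.5 in².
F_nw = 0.6 F_EXX = 60 ksi.
φR_n = 0.75 × 60 × 8.5 = 382.5 kips.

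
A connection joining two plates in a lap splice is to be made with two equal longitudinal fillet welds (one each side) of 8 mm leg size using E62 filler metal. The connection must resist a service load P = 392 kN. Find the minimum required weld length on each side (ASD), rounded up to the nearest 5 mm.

E62XX → F_EXX = 620 MPa.
Throat t_e = 0.707 × 8 = 5.656 mm.
r_n/Ω = (0.6 × 620 × 5.656) / 2.0 = 1052 N/mm = 1.052 kN/mm.
L_req = P / (r_n/Ω) = 392 / 1.052 = 372.6 mm total.
Per side: 372.6 / 2 = 186.3 mm.
Round up → use L = 190 mm on each side.

L = 190 mm on each side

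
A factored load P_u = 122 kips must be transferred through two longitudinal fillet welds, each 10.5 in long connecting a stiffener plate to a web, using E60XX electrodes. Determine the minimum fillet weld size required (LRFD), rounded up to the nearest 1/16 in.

E60XX → F_EXX = 60 ksi.
Total weld length L = 21 in.
Required throat t_e = P_u / (φ × 0.6 F_EXX × L) = 122 / (0.75 × 0.6 × 60 × 21) = 0.2152 in.
Required leg w = t_e / 0.707 = 0.3043 in → use 5/16 in.

w = 5/16 in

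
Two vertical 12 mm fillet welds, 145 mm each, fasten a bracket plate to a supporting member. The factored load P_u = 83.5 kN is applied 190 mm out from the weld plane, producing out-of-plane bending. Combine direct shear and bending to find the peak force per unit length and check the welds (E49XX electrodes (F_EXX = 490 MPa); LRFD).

L_w = 2 × 145 = 290 mm; section modulus (unit throat) S = 2 × L²/6 = 7008 mm².
Direct shear f_v = P/L_w = 83.5×10³/290 = 287.9 N/mm.
Moment M = P × e = 83.5×10³ × 190 = 15865000 N·mm; bending f_b = M/S = 2264 N/mm.
f_max = √(f_v² + f_b²) = √(287.9² + 2264²) = 2282 N/mm.
φr_n = 0.75 × 0.6 × 490 × (0.707 × 12) = 1871 N/mm → NOT adequate.

f_max ≈ 2280 N/mm; NOT adequate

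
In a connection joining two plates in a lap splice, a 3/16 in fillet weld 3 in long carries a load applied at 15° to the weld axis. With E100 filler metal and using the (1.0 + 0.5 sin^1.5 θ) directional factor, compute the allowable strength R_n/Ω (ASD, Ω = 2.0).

E100XX → F_EXX = 100 ksi.
t_e = 0.707 × 0.1875 = 0.1326 in; A_we = 0.1326 × 3 = 0.3977 in².
Directional factor: 1.0 + 0.5 sin^1.5(15°) = 1.066.
F_nw = 0.6 × 100 × 1.066 = 63.95 ksi.
R_n/Ω = (63.95 × 0.3977) / 2.0 = 12.72 kip.

R_n/Ω ≈ 12.7 kip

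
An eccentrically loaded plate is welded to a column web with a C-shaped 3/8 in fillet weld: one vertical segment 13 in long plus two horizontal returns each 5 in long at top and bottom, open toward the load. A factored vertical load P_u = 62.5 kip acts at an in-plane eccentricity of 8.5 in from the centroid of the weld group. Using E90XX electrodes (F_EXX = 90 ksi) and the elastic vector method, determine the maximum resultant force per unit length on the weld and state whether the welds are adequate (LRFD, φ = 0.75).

Total weld length L_w = 23 in. Treat welds as unit-width lines.
Centroid: x̄ = 2×5×2.5 / 23 = 1.087 in from the vertical weld.
Polar moment about centroid: J = I_x + I_y = [13³/12 + 2×5×6.5²] + [13×1.087² + 2(5³/12 + 5×1.413²)] = 661.7 in³.
Direct shear f_v = P/L_w = 62.5 / 23 = 2.717 kip/in (vertical).
Torsion M = P·e = 62.5 × 8.5 = 531.25 kip·in.
Critical point at (x, y) = (3.913, 6.5) from centroid. f_tx = M·y/J = 5.218 kip/in; f_ty = M·x/J = 3.141 kip/in.
Resultant f_max = √[f_tx² + (f_v + f_ty)²] = √[5.218² + (2.717 + 3.141)²] = 7.846 kip/in.
Capacity per unit length: φr_n = 0.75 × 0.6 × 90 × (0.707 × 0.375) = 10.74 kip/in.
7.846 ≤ 10.74 → adequate.

f_max ≈ 7.85 kip/in; adequate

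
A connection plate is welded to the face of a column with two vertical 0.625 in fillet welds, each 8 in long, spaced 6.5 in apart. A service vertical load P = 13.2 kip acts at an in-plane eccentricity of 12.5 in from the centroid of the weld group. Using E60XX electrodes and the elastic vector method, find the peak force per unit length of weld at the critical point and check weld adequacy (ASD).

f_max ≈ 3.92 kip/in; adequate

E60XX → F_EXX = 60 ksi.
Total weld length L_w = 16 in. Treat welds as unit-width lines.
Polar moment about centroid: J = 2[d³/12 + d(b/2)²] = 2[8³/12 + 8×3.25²] = 254.3 in³.
Direct shear f_v = P/L_w = 13.2 / 16 = 0.825 kip/in (vertical).
Torsion M = P·e = 13.2 × 12.5 = 165 kip·in.
Critical point at (x, y) = (3.25, 4) from centroid. f_tx = M·y/J = 2.595 kip/in; f_ty = M·x/J = 2.108 kip/in.
Resultant f_max = √[f_tx² + (f_v + f_ty)²] = √[2.595² + (0.825 + 2.108)²] = 3.917 kip/in.
Capacity per unit length: r_n/Ω = (1/2.0) × 0.6 × 60 × (0.707 × 0.625) = 7.954 kip/in.
3.917 ≤ 7.954 → adequate.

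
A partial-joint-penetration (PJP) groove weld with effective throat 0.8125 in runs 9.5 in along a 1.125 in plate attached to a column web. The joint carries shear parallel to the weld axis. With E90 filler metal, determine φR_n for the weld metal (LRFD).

φR_n ≈ 313 kip

E90XX → F_EXX = 90 ksi.
Effective throat (given) t_e = 0.8125 in.
A_we = 0.8125 × 9.5 = 7.719 in².
F_nw = 0.6 F_EXX = 54 ksi.
φR_n = 0.75 × 54 × 7.719 = 312.6 kip.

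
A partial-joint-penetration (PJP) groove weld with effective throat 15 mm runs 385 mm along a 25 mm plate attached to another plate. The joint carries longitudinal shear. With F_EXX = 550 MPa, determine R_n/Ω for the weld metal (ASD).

Effective throat (given) t_e = 15 mm.
A_we = 15 × 385 = 5775 mm².
F_nw = 0.6 F_EXX = 330 MPa.
R_n/Ω = (330 × 5775) / 2.0 × 10⁻³ = 952.9 kN.

R_n/Ω ≈ 953 kN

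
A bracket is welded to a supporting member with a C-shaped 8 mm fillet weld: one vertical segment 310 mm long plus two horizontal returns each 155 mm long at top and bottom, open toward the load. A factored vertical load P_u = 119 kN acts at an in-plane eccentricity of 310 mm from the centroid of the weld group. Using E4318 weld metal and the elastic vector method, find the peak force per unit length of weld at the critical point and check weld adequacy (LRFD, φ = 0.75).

E43XX → F_EXX = 430 MPa.
Total weld length L_w = 620 mm. Treat welds as unit-width lines.
Centroid: x̄ = 2×155×77.5 / 620 = 38.75 mm from the vertical weld.
Polar moment about centroid: J = I_x + I_y = [310³/12 + 2×155×155²] + [310×38.75² + 2(155³/12 + 155×38.75²)] = 11480000 mm³.
Direct shear f_v = P/L_w = 119×10³ / 620 = 191.9 N/mm (vertical).
Torsion M = P·e = 119×10³ × 310 = 36890000 N·mm.
Critical point at (x, y) = (116.2, 155) from centroid. f_tx = M·y/J = 498 N/mm; f_ty = M·x/J = 373.5 N/mm.
Resultant f_max = √[f_tx² + (f_v + f_ty)²] = √[498² + (191.9 + 373.5)²] = 753.5 N/mm.
Capacity per unit length: φr_n = 0.75 × 0.6 × 430 × (0.707 × 8) = 1094 N/mm.
753.5 ≤ 1094 → adequate.

f_max ≈ 753 N/mm; adequate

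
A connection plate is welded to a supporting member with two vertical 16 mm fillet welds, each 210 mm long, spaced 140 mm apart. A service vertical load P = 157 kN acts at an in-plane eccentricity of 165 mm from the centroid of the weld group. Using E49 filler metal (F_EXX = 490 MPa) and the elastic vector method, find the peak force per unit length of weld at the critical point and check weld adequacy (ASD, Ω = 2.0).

Total weld length L_w = 420 mm. Treat welds as unit-width lines.
Polar moment about centroid: J = 2[d³/12 + d(b/2)²] = 2[210³/12 + 210×70²] = 3602000 mm³.
Direct shear f_v = P/L_w = 157×10³ / 420 = 373.8 N/mm (vertical).
Torsion M = P·e = 157×10³ × 165 = 25905000 N·mm.
Critical point at (x, y) = (70, 105) from centroid. f_tx = M·y/J = 755.2 N/mm; f_ty = M·x/J = 503.5 N/mm.
Resultant f_max = √[f_tx² + (f_v + f_ty)²] = √[755.2² + (373.8 + 503.5)²] = 1158 N/mm.
Capacity per unit length: r_n/Ω = (1/2.0) × 0.6 × 490 × (0.707 × 16) = 1663 N/mm.
1158 ≤ 1663 → adequate.

f_max ≈ 1160 N/mm; adequate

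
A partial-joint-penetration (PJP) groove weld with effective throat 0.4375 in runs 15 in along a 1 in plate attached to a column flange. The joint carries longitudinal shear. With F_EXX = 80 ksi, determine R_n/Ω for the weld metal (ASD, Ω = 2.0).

Effective throat (given) t_e = 0.4375 in.
A_we = 0.4375 × 15 = 6.562 in².
F_nw = 0.6 F_EXX = 48 ksi.
R_n/Ω = (48 × 6.562) / 2.0 = 157.5 kip.

R_n/Ω ≈ 158 kip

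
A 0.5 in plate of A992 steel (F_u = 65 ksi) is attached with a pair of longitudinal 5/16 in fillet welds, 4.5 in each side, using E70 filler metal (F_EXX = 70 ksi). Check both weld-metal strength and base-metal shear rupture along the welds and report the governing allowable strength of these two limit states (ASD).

R_n/Ω ≈ 41.8 kip (weld metal governs)

t_e = 0.707 × 0.3125 = 0.2209 in; L = 9 in.
Weld metal: R_n/Ω = (1/2.0) × 0.6 × 70 × 0.2209 × 9 = 41.76 kip.
Base metal (shear rupture): R_n/Ω = (1/2.0) × 0.6 × 65 × 0.5 × 9 = 87.75 kip.
Governing: weld metal.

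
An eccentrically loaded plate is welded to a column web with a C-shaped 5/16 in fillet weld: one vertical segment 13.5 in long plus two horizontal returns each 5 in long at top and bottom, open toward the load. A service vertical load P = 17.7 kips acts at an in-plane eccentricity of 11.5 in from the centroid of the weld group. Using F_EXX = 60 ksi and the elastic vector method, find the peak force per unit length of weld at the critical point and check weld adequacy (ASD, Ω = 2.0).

f_max ≈ 2.68 kip/in; adequate

Total weld length L_w = 23.5 in. Treat welds as unit-width lines.
Centroid: x̄ = 2×5×2.5 / 23.5 = 1.064 in from the vertical weld.
Polar moment about centroid: J = I_x + I_y = [13.5³/12 + 2×5×6.75²] + [13.5×1.064² + 2(5³/12 + 5×1.436²)] = 717.4 in³.
Direct shear f_v = P/L_w = 17.7 / 23.5 = 0.7532 kip/in (vertical).
Torsion M = P·e = 17.7 × 11.5 = 203.55 kip·in.
Critical point at (x, y) = (3.936, 6.75) from centroid. f_tx = M·y/J = 1.915 kip/in; f_ty = M·x/J = 1.117 kip/in.
Resultant f_max = √[f_tx² + (f_v + f_ty)²] = √[1.915² + (0.7532 + 1.117)²] = 2.677 kip/in.
Capacity per unit length: r_n/Ω = (1/2.0) × 0.6 × 60 × (0.707 × 0.3125) = 3.977 kip/in.
2.677 ≤ 3.977 → adequate.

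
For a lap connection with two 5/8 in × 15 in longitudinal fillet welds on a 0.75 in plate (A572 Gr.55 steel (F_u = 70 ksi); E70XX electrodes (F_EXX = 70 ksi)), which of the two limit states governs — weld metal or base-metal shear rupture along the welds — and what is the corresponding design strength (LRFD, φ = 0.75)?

φR_n ≈ 418 kip (weld metal governs)

t_e = 0.707 × 0.625 = 0.4419 in; L = 30 in.
Weld metal: φR_n = 0.75 × 0.6 × 70 × 0.4419 × 30 = 417.6 kip.
Base metal (shear rupture): φR_n = 0.75 × 0.6 × 70 × 0.75 × 30 = 708.8 kip.
Governing: weld metal.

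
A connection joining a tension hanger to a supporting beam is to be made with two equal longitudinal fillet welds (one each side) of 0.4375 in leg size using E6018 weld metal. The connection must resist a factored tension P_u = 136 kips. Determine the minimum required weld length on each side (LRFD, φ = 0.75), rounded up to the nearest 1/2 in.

E60XX → F_EXX = 60 ksi.
Throat t_e = 0.707 × 0.4375 = 0.3093 in.
φr_n = 0.75 × 0.6 × 60 × 0.3093 = 8.351 kips/in.
L_req = P_u / φr_n = 136 / 8.351 = 16.28 in total.
Per side: 16.28 / 2 = 8.142 in.
Round up → use L = 8.5 in on each side.

L = 8.5 in on each side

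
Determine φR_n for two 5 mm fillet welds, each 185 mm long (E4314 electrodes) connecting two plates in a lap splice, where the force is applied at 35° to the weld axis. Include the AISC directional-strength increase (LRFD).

E43XX → F_EXX = 430 MPa.
t_e = 0.707 × 5 = 3.535 mm; A_we = 3.535 × 370 = 1308 mm².
Directional factor: 1.0 + 0.5 sin^1.5(35°) = 1.217.
F_nw = 0.6 × 430 × 1.217 = 314 MPa.
φR_n = 0.75 × 314 × 1308 × 10⁻³ = 308.1 kN.

φR_n ≈ 308 kN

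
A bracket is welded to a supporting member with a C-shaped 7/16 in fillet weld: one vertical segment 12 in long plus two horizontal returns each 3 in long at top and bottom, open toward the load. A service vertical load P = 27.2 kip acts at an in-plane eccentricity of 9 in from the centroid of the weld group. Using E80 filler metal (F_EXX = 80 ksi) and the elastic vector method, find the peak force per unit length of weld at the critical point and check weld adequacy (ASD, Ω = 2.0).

f_max ≈ 5.04 kip/in; adequate

Total weld length L_w = 18 in. Treat welds as unit-width lines.
Centroid: x̄ = 2×3×1.5 / 18 = 0.5 in from the vertical weld.
Polar moment about centroid: J = I_x + I_y = [12³/12 + 2×3×6²] + [12×0.5² + 2(3³/12 + 3×1²)] = 373.5 in³.
Direct shear f_v = P/L_w = 27.2 / 18 = 1.511 kip/in (vertical).
Torsion M = P·e = 27.2 × 9 = 244.8 kip·in.
Critical point at (x, y) = (2.5, 6) from centroid. f_tx = M·y/J = 3.933 kip/in; f_ty = M·x/J = 1.639 kip/in.
Resultant f_max = √[f_tx² + (f_v + f_ty)²] = √[3.933² + (1.511 + 1.639)²] = 5.038 kip/in.
Capacity per unit length: r_n/Ω = (1/2.0) × 0.6 × 80 × (0.707 × 0.4375) = 7.423 kip/in.
5.038 ≤ 7.423 → adequate.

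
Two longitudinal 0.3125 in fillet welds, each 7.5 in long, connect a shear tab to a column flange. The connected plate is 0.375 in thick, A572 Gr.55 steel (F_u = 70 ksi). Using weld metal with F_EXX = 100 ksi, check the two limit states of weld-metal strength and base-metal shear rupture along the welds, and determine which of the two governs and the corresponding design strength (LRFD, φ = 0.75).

t_e = 0.707 × 0.3125 = 0.2209 in; L = 15 in.
Weld metal: φR_n = 0.75 × 0.6 × 100 × 0.2209 × 15 = 149.1 kip.
Base metal (shear rupture): φR_n = 0.75 × 0.6 × 70 × 0.375 × 15 = 177.2 kip.
Governing: weld metal.

φR_n ≈ 149 kip (weld metal governs)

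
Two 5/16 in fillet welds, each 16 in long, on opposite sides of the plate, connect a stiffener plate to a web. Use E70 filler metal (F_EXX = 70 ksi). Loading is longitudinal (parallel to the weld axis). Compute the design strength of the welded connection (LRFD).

φR_n ≈ 223 kips

Effective throat t_e = 0.707 × 0.3125 = 0.2209 in.
Total length L = 32 in; A_we = 0.2209 × 32 = 7.07 in².
F_nw = 0.6 F_EXX = 0.6 × 70 = 42 ksi.
φR_n = 0.75 × 42 × 7.07 = 222.7 kips.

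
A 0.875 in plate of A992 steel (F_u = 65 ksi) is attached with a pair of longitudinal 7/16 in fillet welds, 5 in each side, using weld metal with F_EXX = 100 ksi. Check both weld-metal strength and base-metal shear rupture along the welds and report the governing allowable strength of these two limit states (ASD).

R_n/Ω ≈ 92.8 kips (weld metal governs)

t_e = 0.707 × 0.4375 = 0.3093 in; L = 10 in.
Weld metal: R_n/Ω = (1/2.0) × 0.6 × 100 × 0.3093 × 10 = 92.79 kips.
Base metal (shear rupture): R_n/Ω = (1/2.0) × 0.6 × 65 × 0.875 × 10 = 170.6 kips.
Governing: weld metal.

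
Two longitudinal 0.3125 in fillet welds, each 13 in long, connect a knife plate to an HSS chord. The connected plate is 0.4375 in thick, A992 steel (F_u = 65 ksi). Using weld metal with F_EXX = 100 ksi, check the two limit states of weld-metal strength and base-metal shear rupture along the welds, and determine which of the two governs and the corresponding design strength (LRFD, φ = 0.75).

t_e = 0.707 × 0.3125 = 0.2209 in; L = 26 in.
Weld metal: φR_n = 0.75 × 0.6 × 100 × 0.2209 × 26 = 258.5 kip.
Base metal (shear rupture): φR_n = 0.75 × 0.6 × 65 × 0.4375 × 26 = 332.7 kip.
Governing: weld metal.

φR_n ≈ 258 kip (weld metal governs)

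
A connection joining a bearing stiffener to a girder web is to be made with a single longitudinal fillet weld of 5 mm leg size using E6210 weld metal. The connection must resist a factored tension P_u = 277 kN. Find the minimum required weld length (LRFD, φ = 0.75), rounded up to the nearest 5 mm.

E62XX → F_EXX = 620 MPa.
Throat t_e = 0.707 × 5 = 3.535 mm.
φr_n = 0.75 × 0.6 × 620 × 3.535 × 10⁻³ = 0.9863 kN/mm.
L_req = P_u / φr_n = 277 / 0.9863 = 280.9 mm total.
Round up → use L = 285 mm.

L = 285 mm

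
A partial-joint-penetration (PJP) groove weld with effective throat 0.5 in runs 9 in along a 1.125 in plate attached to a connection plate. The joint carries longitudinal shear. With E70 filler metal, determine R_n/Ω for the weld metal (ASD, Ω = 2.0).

E70XX → F_EXX = 70 ksi.
Effective throat (given) t_e = 0.5 in.
A_we = 0.5 × 9 = 4.5 in².
F_nw = 0.6 F_EXX = 42 ksi.
R_n/Ω = (42 × 4.5) / 2.0 = 94.5 kips.

R_n/Ω ≈ 94.5 kips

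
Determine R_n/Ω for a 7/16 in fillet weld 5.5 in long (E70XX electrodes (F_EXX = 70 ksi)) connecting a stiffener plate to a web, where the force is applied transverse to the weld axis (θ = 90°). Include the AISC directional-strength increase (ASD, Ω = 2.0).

t_e = 0.707 × 0.4375 = 0.3093 in; A_we = 0.3093 × 5.5 = 1.701 in².
Directional factor: 1.0 + 0.5 sin^1.5(90°) = 1.5.
F_nw = 0.6 × 70 × 1.5 = 63 ksi.
R_n/Ω = (63 × 1.701) / 2.0 = 53.59 kips.

R_n/Ω ≈ 53.6 kips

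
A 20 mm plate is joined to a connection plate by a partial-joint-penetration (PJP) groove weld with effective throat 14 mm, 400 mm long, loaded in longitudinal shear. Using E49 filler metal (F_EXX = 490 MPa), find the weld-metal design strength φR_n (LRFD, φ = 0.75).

φR_n ≈ 1230 kN

Effective throat (given) t_e = 14 mm.
A_we = 14 × 400 = 5600 mm².
F_nw = 0.6 F_EXX = 294 MPa.
φR_n = 0.75 × 294 × 5600 × 10⁻³ = 1235 kN.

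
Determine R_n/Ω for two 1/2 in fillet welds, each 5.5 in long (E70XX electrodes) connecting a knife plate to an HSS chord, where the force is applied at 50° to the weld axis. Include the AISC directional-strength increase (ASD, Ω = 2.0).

R_n/Ω ≈ 109 kip

E70XX → F_EXX = 70 ksi.
t_e = 0.707 × 0.5 = 0.3535 in; A_we = 0.3535 × 11 = 3.888 in².
Directional factor: 1.0 + 0.5 sin^1.5(50°) = 1.335.
F_nw = 0.6 × 70 × 1.335 = 56.08 ksi.
R_n/Ω = (56.08 × 3.888) / 2.0 = 109 kip.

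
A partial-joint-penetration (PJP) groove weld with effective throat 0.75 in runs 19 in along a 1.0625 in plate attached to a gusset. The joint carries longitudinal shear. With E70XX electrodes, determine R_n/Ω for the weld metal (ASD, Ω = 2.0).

E70XX → F_EXX = 70 ksi.
Effective throat (given) t_e = 0.75 in.
A_we = 0.75 × 19 = 14.25 in².
F_nw = 0.6 F_EXX = 42 ksi.
R_n/Ω = (42 × 14.25) / 2.0 = 299.2 kips.

R_n/Ω ≈ 299 kips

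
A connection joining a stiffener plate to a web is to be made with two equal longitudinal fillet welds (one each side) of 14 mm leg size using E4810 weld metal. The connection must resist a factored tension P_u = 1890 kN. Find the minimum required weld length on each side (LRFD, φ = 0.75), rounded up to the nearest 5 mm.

E48XX → F_EXX = 480 MPa.
Throat t_e = 0.707 × 14 = 9.898 mm.
φr_n = 0.75 × 0.6 × 480 × 9.898 × 10⁻³ = 2.138 kN/mm.
L_req = P_u / φr_n = 1890 / 2.138 = 884 mm total.
Per side: 884 / 2 = 442 mm.
Round up → use L = 445 mm on each side.

L = 445 mm on each side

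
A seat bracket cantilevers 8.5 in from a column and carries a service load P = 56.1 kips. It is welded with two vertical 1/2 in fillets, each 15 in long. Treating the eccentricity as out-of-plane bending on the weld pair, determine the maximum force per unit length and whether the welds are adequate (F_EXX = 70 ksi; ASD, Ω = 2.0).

f_max ≈ 6.63 kip/in; adequate

L_w = 2 × 15 = 30 in; section modulus (unit throat) S = 2 × L²/6 = 75 in².
Direct shear f_v = P/L_w = 56.1/30 = 1.87 kip/in.
Moment M = P × e = 56.1 × 8.5 = 476.85 kip·in; bending f_b = M/S = 6.358 kip/in.
f_max = √(f_v² + f_b²) = √(1.87² + 6.358²) = 6.627 kip/in.
r_n/Ω = (1/2.0) × 0.6 × 70 × (0.707 × 0.5) = 7.423 kip/in → adequate.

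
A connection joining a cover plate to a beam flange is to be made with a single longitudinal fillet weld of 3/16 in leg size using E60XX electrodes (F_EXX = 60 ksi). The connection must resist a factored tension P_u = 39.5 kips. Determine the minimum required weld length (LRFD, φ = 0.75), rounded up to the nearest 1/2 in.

Throat t_e = 0.707 × 0.1875 = 0.1326 in.
φr_n = 0.75 × 0.6 × 60 × 0.1326 = 3.579 kips/in.
L_req = P_u / φr_n = 39.5 / 3.579 = 11.04 in total.
Round up → use L = 11.5 in.

L = 11.5 in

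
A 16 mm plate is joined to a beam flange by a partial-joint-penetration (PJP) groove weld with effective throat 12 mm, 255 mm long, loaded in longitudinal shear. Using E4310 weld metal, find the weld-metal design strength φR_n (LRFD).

φR_n ≈ 592 kN

E43XX → F_EXX = 430 MPa.
Effective throat (given) t_e = 12 mm.
A_we = 12 × 255 = 3060 mm².
F_nw = 0.6 F_EXX = 258 MPa.
φR_n = 0.75 × 258 × 3060 × 10⁻³ = 592.1 kN.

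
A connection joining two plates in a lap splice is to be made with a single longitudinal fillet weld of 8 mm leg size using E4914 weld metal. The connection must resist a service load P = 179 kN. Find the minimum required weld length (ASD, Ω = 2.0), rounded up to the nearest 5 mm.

E49XX → F_EXX = 490 MPa.
Throat t_e = 0.707 × 8 = 5.656 mm.
r_n/Ω = (0.6 × 490 × 5.656) / 2.0 = 831.4 N/mm = 0.8314 kN/mm.
L_req = P / (r_n/Ω) = 179 / 0.8314 = 215.3 mm total.
Round up → use L = 220 mm.

L = 220 mm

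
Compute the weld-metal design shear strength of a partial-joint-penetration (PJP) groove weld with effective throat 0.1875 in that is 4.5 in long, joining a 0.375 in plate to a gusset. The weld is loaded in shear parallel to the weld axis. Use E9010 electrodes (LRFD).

E90XX → F_EXX = 90 ksi.
Effective throat (given) t_e = 0.1875 in.
A_we = 0.1875 × 4.5 = 0.8438 in².
F_nw = 0.6 F_EXX = 54 ksi.
φR_n = 0.75 × 54 × 0.8438 = 34.17 kip.

φR_n ≈ 34.2 kip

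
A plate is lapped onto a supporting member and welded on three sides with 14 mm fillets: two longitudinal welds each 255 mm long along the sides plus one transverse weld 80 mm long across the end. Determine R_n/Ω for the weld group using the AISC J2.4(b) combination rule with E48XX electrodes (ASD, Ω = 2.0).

E48XX → F_EXX = 480 MPa.
t_e = 0.707 × 14 = 9.898 mm.
R_nwl = 0.6 × 480 × 9.898 × 510 × 10⁻³ = 1454 kN (longitudinal, 2 welds).
R_nwt = 0.6 × 480 × 9.898 × 80 × 10⁻³ = 228 kN (transverse, base value).
(i) R_nwl + R_nwt = 1682 kN; (ii) 0.85 R_nwl + 1.5 R_nwt = 1578 kN.
R_n = max = 1682 kN [governs: (i)]; R_n/Ω = 840.9 kN.

R_n/Ω ≈ 841 kN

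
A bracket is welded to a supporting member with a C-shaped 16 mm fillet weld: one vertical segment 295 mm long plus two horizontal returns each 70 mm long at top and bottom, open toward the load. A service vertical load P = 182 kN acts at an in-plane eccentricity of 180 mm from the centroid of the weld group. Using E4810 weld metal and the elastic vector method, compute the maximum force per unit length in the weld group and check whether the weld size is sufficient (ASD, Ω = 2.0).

f_max ≈ 1190 N/mm; adequate

E48XX → F_EXX = 480 MPa.
Total weld length L_w = 435 mm. Treat welds as unit-width lines.
Centroid: x̄ = 2×70×35 / 435 = 11.26 mm from the vertical weld.
Polar moment about centroid: J = I_x + I_y = [295³/12 + 2×70×147.5²] + [295×11.26² + 2(70³/12 + 70×23.74²)] = 5359000 mm³.
Direct shear f_v = P/L_w = 182×10³ / 435 = 418.4 N/mm (vertical).
Torsion M = P·e = 182×10³ × 180 = 32760000 N·mm.
Critical point at (x, y) = (58.74, 147.5) from centroid. f_tx = M·y/J = 901.7 N/mm; f_ty = M·x/J = 359.1 N/mm.
Resultant f_max = √[f_tx² + (f_v + f_ty)²] = √[901.7² + (418.4 + 359.1)²] = 1191 N/mm.
Capacity per unit length: r_n/Ω = (1/2.0) × 0.6 × 480 × (0.707 × 16) = 1629 N/mm.
1191 ≤ 1629 → adequate.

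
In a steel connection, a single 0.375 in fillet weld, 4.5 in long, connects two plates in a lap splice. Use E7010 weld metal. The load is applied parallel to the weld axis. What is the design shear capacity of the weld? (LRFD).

E70XX → F_EXX = 70 ksi.
Effective throat t_e = 0.707 × 0.375 = 0.2651 in.
Total length L = 4.5 in; A_we = 0.2651 × 4.5 = 1.193 in².
F_nw = 0.6 F_EXX = 0.6 × 70 = 42 ksi.
φR_n = 0.75 × 42 × 1.193 = 37.58 kip.

φR_n ≈ 37.6 kip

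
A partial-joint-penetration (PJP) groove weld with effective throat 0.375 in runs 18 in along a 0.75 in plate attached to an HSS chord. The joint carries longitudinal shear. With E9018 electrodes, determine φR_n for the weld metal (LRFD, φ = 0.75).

E90XX → F_EXX = 90 ksi.
Effective throat (given) t_e = 0.375 in.
A_we = 0.375 × 18 = 6.75 in².
F_nw = 0.6 F_EXX = 54 ksi.
φR_n = 0.75 × 54 × 6.75 = 273.4 kips.

φR_n ≈ 273 kips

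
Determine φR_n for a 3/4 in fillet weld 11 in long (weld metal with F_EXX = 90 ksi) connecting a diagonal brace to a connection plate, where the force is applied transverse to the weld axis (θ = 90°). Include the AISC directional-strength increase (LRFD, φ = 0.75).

t_e = 0.707 × 0.75 = 0.5302 in; A_we = 0.5302 × 11 = 5.833 in².
Directional factor: 1.0 + 0.5 sin^1.5(90°) = 1.5.
F_nw = 0.6 × 90 × 1.5 = 81 ksi.
φR_n = 0.75 × 81 × 5.833 = 354.3 kip.

φR_n ≈ 354 kip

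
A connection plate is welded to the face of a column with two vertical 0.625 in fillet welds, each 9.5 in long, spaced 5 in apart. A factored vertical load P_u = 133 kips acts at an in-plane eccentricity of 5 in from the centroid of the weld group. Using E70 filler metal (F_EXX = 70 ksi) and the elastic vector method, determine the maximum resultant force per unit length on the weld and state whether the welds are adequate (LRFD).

Total weld length L_w = 19 in. Treat welds as unit-width lines.
Polar moment about centroid: J = 2[d³/12 + d(b/2)²] = 2[9.5³/12 + 9.5×2.5²] = 261.6 in³.
Direct shear f_v = P/L_w = 133 / 19 = 7 kip/in (vertical).
Torsion M = P·e = 133 × 5 = 665 kip·in.
Critical point at (x, y) = (2.5, 4.75) from centroid. f_tx = M·y/J = 12.07 kip/in; f_ty = M·x/J = 6.354 kip/in.
Resultant f_max = √[f_tx² + (f_v + f_ty)²] = √[12.07² + (7 + 6.354)²] = 18 kip/in.
Capacity per unit length: φr_n = 0.75 × 0.6 × 70 × (0.707 × 0.625) = 13.92 kip/in.
18 > 13.92 → NOT adequate.

f_max ≈ 18 kip/in; NOT adequate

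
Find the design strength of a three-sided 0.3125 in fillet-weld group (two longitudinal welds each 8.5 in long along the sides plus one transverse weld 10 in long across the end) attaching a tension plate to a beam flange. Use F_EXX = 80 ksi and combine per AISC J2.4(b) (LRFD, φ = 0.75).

t_e = 0.707 × 0.3125 = 0.2209 in.
R_nwl = 0.6 × 80 × 0.2209 × 17 = 180.3 kip (longitudinal, 2 welds).
R_nwt = 0.6 × 80 × 0.2209 × 10 = 106 kip (transverse, base value).
(i) R_nwl + R_nwt = 286.3 kip; (ii) 0.85 R_nwl + 1.5 R_nwt = 312.3 kip.
R_n = max = 312.3 kip [governs: (ii)]; φR_n = 234.2 kip.

φR_n ≈ 234 kip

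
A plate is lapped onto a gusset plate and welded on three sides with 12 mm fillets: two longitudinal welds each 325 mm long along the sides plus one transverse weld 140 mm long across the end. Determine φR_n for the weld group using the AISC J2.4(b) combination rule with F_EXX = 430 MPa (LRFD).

φR_n ≈ 1300 kN

t_e = 0.707 × 12 = 8.484 mm.
R_nwl = 0.6 × 430 × 8.484 × 650 × 10⁻³ = 1423 kN (longitudinal, 2 welds).
R_nwt = 0.6 × 430 × 8.484 × 140 × 10⁻³ = 306.4 kN (transverse, base value).
(i) R_nwl + R_nwt = 1729 kN; (ii) 0.85 R_nwl + 1.5 R_nwt = 1669 kN.
R_n = max = 1729 kN [governs: (i)]; φR_n = 1297 kN.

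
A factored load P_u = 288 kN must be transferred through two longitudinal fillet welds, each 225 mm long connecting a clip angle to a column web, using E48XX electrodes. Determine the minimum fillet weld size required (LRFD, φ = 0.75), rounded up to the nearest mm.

w = 5 mm

E48XX → F_EXX = 480 MPa.
Total weld length L = 450 mm.
Required throat t_e = P_u / (φ × 0.6 F_EXX × L) = 288 / (0.75 × 0.6 × 480 × 450 × 10⁻³) = 2.963 mm.
Required leg w = t_e / 0.707 = 4.191 mm → use 5 mm.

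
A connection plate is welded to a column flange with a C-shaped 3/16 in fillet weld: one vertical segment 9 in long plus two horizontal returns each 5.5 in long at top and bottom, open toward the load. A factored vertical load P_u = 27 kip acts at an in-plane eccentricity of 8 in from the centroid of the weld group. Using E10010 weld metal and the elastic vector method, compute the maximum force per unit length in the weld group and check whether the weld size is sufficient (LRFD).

E100XX → F_EXX = 100 ksi.
Total weld length L_w = 20 in. Treat welds as unit-width lines.
Centroid: x̄ = 2×5.5×2.75 / 20 = 1.512 in from the vertical weld.
Polar moment about centroid: J = I_x + I_y = [9³/12 + 2×5.5×4.5²] + [9×1.512² + 2(5.5³/12 + 5.5×1.238²)] = 348.7 in³.
Direct shear f_v = P/L_w = 27 / 20 = 1.35 kip/in (vertical).
Torsion M = P·e = 27 × 8 = 216 kip·in.
Critical point at (x, y) = (3.987, 4.5) from centroid. f_tx = M·y/J = 2.788 kip/in; f_ty = M·x/J = 2.47 kip/in.
Resultant f_max = √[f_tx² + (f_v + f_ty)²] = √[2.788² + (1.35 + 2.47)²] = 4.729 kip/in.
Capacity per unit length: φr_n = 0.75 × 0.6 × 100 × (0.707 × 0.1875) = 5.965 kip/in.
4.729 ≤ 5.965 → adequate.

f_max ≈ 4.73 kip/in; adequate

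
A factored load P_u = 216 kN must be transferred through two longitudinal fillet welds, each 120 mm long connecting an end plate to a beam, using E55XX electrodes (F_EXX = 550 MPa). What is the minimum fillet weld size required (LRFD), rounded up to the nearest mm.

Total weld length L = 240 mm.
Required throat t_e = P_u / (φ × 0.6 F_EXX × L) = 216 / (0.75 × 0.6 × 550 × 240 × 10⁻³) = 3.636 mm.
Required leg w = t_e / 0.707 = 5.143 mm → use 6 mm.

w = 6 mm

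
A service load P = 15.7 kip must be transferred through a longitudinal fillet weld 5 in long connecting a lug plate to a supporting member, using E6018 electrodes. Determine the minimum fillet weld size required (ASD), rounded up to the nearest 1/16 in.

w = 1/4 in

E60XX → F_EXX = 60 ksi.
Total weld length L = 5 in.
Required throat t_e = P × Ω / (0.6 F_EXX × L) = 15.7 × 2.0 / (0.6 × 60 × 5) = 0.1744 in.
Required leg w = t_e / 0.707 = 0.2467 in → use 1/4 in.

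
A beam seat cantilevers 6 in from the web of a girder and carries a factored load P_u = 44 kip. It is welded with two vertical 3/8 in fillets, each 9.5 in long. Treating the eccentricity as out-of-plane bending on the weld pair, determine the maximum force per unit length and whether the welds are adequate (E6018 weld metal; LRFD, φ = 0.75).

f_max ≈ 9.08 kip/in; NOT adequate

E60XX → F_EXX = 60 ksi.
L_w = 2 × 9.5 = 19 in; section modulus (unit throat) S = 2 × L²/6 = 30.08 in².
Direct shear f_v = P/L_w = 44/19 = 2.316 kip/in.
Moment M = P × e = 44 × 6 = 264 kip·in; bending f_b = M/S = 8.776 kip/in.
f_max = √(f_v² + f_b²) = √(2.316² + 8.776²) = 9.076 kip/in.
φr_n = 0.75 × 0.6 × 60 × (0.707 × 0.375) = 7.158 kip/in → NOT adequate.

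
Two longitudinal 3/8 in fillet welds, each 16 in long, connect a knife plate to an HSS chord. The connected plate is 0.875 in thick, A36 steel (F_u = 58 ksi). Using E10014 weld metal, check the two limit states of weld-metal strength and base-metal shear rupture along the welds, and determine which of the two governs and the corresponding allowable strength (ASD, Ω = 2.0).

E100XX → F_EXX = 100 ksi.
t_e = 0.707 × 0.375 = 0.2651 in; L = 32 in.
Weld metal: R_n/Ω = (1/2.0) × 0.6 × 100 × 0.2651 × 32 = 254.5 kip.
Base metal (shear rupture): R_n/Ω = (1/2.0) × 0.6 × 58 × 0.875 × 32 = 487.2 kip.
Governing: weld metal.

R_n/Ω ≈ 255 kip (weld metal governs)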